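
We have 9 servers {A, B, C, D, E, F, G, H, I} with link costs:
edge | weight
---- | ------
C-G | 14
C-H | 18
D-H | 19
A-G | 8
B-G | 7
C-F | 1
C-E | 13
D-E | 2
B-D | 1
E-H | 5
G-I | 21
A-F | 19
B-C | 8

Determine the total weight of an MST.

Grow the tree from B using Prim:
Step 1: cheapest edge leaving the tree is B-D (1); add D.
Step 2: cheapest edge leaving the tree is D-E (2); add E.
Step 3: cheapest edge leaving the tree is E-H (5); add H.
Step 4: cheapest edge leaving the tree is B-G (7); add G.
Step 5: cheapest edge leaving the tree is A-G (8); add A.
Step 6: cheapest edge leaving the tree is B-C (8); add C.
Step 7: cheapest edge leaving the tree is C-F (1); add F.
Step 8: cheapest edge leaving the tree is G-I (21); add I.
MST edges: B-D, D-E, E-H, B-G, A-G, B-C, C-F, G-I; total weight 1+2+5+7+8+8+1+21 = 53.

53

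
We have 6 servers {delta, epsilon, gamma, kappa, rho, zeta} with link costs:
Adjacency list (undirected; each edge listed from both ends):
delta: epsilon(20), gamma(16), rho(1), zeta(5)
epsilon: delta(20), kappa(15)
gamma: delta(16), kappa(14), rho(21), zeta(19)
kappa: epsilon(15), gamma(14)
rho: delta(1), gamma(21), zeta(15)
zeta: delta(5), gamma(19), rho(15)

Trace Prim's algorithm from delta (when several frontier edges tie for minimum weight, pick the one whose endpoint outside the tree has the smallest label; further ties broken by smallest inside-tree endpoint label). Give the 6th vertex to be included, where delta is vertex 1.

epsilon

Prim's algorithm from delta:
Step 1: cheapest edge leaving the tree is delta—rho (1); add rho.
Step 2: cheapest edge leaving the tree is delta—zeta (5); add zeta.
Step 3: cheapest edge leaving the tree is delta—gamma (16); add gamma.
Step 4: cheapest edge leaving the tree is gamma—kappa (14); add kappa.
Step 5: cheapest edge leaving the tree is epsilon—kappa (15); add epsilon.
Vertex order: delta, rho, zeta, gamma, kappa, epsilon. The 6th vertex is epsilon.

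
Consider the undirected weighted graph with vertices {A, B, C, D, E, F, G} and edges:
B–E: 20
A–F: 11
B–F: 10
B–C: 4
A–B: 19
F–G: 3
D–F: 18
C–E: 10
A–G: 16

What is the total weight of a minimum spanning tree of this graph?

Prim, starting at B.
Step 1: frontier [B–C 4, B–F 10, A–B 19, B–E 20] → take B–C (4); add C.
Step 2: frontier [B–F 10, A–B 19, B–E 20, C–E 10] → take C–E (10); add E.
Step 3: frontier [B–F 10, A–B 19] → take B–F (10); add F.
Step 4: frontier [A–B 19, F–G 3, A–F 11, D–F 18] → take F–G (3); add G.
Step 5: frontier [A–B 19, A–F 11, D–F 18, A–G 16] → take A–F (11); add A.
Step 6: frontier [D–F 18] → take D–F (18); add D.
MST edges: B–C, C–E, B–F, F–G, A–F, D–F; total weight 4+10+10+3+11+18 = 56.

56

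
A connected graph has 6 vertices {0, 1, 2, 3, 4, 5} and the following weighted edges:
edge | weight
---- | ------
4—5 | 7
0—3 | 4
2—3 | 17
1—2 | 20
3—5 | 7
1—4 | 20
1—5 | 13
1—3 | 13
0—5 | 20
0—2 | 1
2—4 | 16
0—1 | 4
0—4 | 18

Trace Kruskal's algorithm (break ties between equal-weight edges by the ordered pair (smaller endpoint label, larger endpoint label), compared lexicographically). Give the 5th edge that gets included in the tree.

4-5

Sort edges by weight, then run Kruskal:
0—2 (1): add. Components now {0,2} {1} {3} {4} {5}
0—1 (4): add. Components now {0,1,2} {3} {4} {5}
0—3 (4): add. Components now {0,1,2,3} {4} {5}
3—5 (7): add. Components now {0,1,2,3,5} {4}
4—5 (7): add. Components now {0,1,2,3,4,5}
The 5th edge added is 4—5.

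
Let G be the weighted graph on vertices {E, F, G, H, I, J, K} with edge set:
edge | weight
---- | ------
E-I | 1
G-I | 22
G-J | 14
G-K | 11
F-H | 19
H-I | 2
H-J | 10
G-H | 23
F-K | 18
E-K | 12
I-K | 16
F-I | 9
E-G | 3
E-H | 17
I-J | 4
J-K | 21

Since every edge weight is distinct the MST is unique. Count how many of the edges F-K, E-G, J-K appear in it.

Sort edges by weight, then run Kruskal:
E-I (1): add. Components now {E,I} {F} {G} {H} {J} {K}
H-I (2): add. Components now {E,H,I} {F} {G} {J} {K}
E-G (3): add. Components now {E,G,H,I} {F} {J} {K}
I-J (4): add. Components now {E,G,H,I,J} {F} {K}
F-I (9): add. Components now {E,F,G,H,I,J} {K}
H-J (10): skip — H and J already connected.
G-K (11): add. Components now {E,F,G,H,I,J,K}
MST edge set: {E-I, H-I, E-G, I-J, F-I, G-K}.
Of the listed edges, {E-G} are in the MST → 1.

1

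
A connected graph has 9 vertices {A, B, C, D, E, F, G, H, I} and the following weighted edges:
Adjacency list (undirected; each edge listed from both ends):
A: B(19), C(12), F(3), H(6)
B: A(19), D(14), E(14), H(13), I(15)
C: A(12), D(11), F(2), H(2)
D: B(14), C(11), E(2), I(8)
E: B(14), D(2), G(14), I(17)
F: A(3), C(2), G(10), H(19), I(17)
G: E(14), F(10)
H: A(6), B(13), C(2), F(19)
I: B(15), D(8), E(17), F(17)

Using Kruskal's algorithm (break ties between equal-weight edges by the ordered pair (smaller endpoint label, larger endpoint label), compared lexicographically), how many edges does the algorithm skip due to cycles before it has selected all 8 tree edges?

Kruskal's algorithm — process edges by increasing weight (ties by edge label):
C–F (2): add — endpoints in different components.
C–H (2): add — endpoints in different components.
D–E (2): add — endpoints in different components.
A–F (3): add — endpoints in different components.
A–H (6): skip — A and H already connected.
D–I (8): add — endpoints in different components.
F–G (10): add — endpoints in different components.
C–D (11): add — endpoints in different components.
A–C (12): skip — A and C already connected.
B–H (13): add — endpoints in different components.
Edges rejected before the tree was complete: 2.

2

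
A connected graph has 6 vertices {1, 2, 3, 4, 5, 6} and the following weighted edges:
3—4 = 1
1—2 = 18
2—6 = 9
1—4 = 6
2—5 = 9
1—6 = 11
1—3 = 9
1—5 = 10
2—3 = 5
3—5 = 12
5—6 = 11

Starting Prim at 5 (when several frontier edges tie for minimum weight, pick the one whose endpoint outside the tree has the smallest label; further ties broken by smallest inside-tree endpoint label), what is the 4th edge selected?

Prim, starting at 5.
Step 1: frontier [2—5 9, 1—5 10, 5—6 11, 3—5 12] → take 2—5 (9); add 2.
Step 2: frontier [2—3 5, 2—6 9, 1—2 18, 1—5 10, 5—6 11, 3—5 12] → take 2—3 (5); add 3.
Step 3: frontier [2—6 9, 1—2 18, 3—4 1, 1—3 9, 1—5 10, 5—6 11] → take 3—4 (1); add 4.
Step 4: frontier [2—6 9, 1—2 18, 1—3 9, 1—4 6, 1—5 10, 5—6 11] → take 1—4 (6); add 1.
Step 5: frontier [1—6 11, 2—6 9, 5—6 11] → take 2—6 (9); add 6.
The 4th edge added is 1—4.

1-4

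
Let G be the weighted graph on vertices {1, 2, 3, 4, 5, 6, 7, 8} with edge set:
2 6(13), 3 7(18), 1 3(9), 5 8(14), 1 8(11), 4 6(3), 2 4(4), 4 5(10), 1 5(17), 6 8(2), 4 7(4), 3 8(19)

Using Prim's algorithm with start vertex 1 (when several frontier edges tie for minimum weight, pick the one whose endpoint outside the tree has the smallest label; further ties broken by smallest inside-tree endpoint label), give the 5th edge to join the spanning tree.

Prim's algorithm from 1:
Step 1: frontier [1 3 9, 1 8 11, 1 5 17] → take 1 3 (9); add 3.
Step 2: frontier [1 8 11, 1 5 17, 3 7 18, 3 8 19] → take 1 8 (11); add 8.
Step 3: frontier [1 5 17, 3 7 18, 6 8 2, 5 8 14] → take 6 8 (2); add 6.
Step 4: frontier [1 5 17, 3 7 18, 4 6 3, 2 6 13, 5 8 14] → take 4 6 (3); add 4.
Step 5: frontier [1 5 17, 3 7 18, 2 4 4, 4 7 4, 4 5 10, 2 6 13, 5 8 14] → take 2 4 (4); add 2.
Step 6: frontier [1 5 17, 3 7 18, 4 7 4, 4 5 10, 5 8 14] → take 4 7 (4); add 7.
Step 7: frontier [1 5 17, 4 5 10, 5 8 14] → take 4 5 (10); add 5.
The 5th edge added is 2 4.

2-4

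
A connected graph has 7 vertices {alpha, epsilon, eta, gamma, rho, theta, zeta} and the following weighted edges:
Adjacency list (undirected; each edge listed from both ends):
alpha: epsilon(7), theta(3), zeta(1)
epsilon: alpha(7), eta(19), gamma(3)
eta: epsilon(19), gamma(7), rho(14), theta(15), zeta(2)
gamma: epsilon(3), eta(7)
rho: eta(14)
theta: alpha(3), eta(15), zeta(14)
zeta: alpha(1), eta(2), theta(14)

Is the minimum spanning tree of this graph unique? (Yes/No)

Kruskal's algorithm — process edges by increasing weight (ties by edge label):
alpha zeta (1): add — endpoints in different components.
eta zeta (2): add — endpoints in different components.
alpha theta (3): add — endpoints in different components.
epsilon gamma (3): add — endpoints in different components.
alpha epsilon (7): add — endpoints in different components.
eta gamma (7): skip — eta and gamma already connected.
eta rho (14): add — endpoints in different components.
Non-tree edge eta gamma has weight 7, equal to the heaviest edge on its tree cycle — swapping gives another MST of the same weight. Not unique.

No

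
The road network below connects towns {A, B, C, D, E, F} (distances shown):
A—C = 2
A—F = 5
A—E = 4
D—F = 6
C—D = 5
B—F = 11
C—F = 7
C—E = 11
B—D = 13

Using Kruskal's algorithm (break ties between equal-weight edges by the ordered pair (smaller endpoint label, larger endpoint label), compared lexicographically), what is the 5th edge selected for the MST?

B-F

Kruskal: consider edges lightest-first.
A—C (2): add. Components now {A,C} {B} {D} {E} {F}
A—E (4): add. Components now {A,C,E} {B} {D} {F}
A—F (5): add. Components now {A,C,E,F} {B} {D}
C—D (5): add. Components now {A,C,D,E,F} {B}
D—F (6): skip — D and F already connected.
C—F (7): skip — C and F already connected.
B—F (11): add. Components now {A,B,C,D,E,F}
The 5th edge added is B—F.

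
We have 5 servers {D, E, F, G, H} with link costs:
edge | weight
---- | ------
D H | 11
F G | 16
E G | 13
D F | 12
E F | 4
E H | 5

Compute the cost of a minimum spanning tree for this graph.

Prim's algorithm from D:
Step 1: frontier [D H 11, D F 12] → take D H (11); add H.
Step 2: frontier [D F 12, E H 5] → take E H (5); add E.
Step 3: frontier [D F 12, E F 4, E G 13] → take E F (4); add F.
Step 4: frontier [E G 13, F G 16] → take E G (13); add G.
MST edges: D H, E H, E F, E G; total weight 11+5+4+13 = 33.

33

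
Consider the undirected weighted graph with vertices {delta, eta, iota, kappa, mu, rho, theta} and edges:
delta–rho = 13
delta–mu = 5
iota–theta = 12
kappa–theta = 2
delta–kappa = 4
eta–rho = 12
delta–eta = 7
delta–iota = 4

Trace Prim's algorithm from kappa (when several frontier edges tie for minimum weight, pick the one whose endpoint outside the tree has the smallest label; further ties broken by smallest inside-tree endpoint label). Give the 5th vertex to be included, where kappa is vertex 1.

Grow the tree from kappa using Prim:
Step 1: frontier [kappa–theta 2, delta–kappa 4] → take kappa–theta (2); add theta.
Step 2: frontier [delta–kappa 4, iota–theta 12] → take delta–kappa (4); add delta.
Step 3: frontier [delta–iota 4, delta–mu 5, delta–eta 7, delta–rho 13, iota–theta 12] → take delta–iota (4); add iota.
Step 4: frontier [delta–mu 5, delta–eta 7, delta–rho 13] → take delta–mu (5); add mu.
Step 5: frontier [delta–eta 7, delta–rho 13] → take delta–eta (7); add eta.
Step 6: frontier [delta–rho 13, eta–rho 12] → take eta–rho (12); add rho.
Vertex order: kappa, theta, delta, iota, mu, eta, rho. The 5th vertex is mu.

mu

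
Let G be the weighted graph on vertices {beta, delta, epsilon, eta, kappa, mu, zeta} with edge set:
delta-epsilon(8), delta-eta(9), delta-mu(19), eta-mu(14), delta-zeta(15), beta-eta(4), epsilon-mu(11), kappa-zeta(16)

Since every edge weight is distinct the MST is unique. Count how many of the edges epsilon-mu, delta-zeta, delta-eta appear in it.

Sort edges by weight, then run Kruskal:
beta-eta (4): add — endpoints in different components.
delta-epsilon (8): add — endpoints in different components.
delta-eta (9): add — endpoints in different components.
epsilon-mu (11): add — endpoints in different components.
eta-mu (14): skip — mu and eta already connected.
delta-zeta (15): add — endpoints in different components.
kappa-zeta (16): add — endpoints in different components.
MST edge set: {beta-eta, delta-epsilon, delta-eta, epsilon-mu, delta-zeta, kappa-zeta}.
Of the listed edges, {epsilon-mu, delta-zeta, delta-eta} are in the MST → 3.

3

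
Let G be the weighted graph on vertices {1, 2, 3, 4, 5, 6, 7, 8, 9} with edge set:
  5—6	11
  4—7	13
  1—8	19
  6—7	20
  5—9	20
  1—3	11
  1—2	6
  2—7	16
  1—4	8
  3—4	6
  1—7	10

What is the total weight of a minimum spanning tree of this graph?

100

Kruskal: consider edges lightest-first.
1—2 (6): add — endpoints in different components.
3—4 (6): add — endpoints in different components.
1—4 (8): add — endpoints in different components.
1—7 (10): add — endpoints in different components.
1—3 (11): skip — 1 and 3 already connected.
5—6 (11): add — endpoints in different components.
4—7 (13): skip — 4 and 7 already connected.
2—7 (16): skip — 2 and 7 already connected.
1—8 (19): add — endpoints in different components.
5—9 (20): add — endpoints in different components.
6—7 (20): add — endpoints in different components.
MST edges: 1—2, 3—4, 1—4, 1—7, 5—6, 1—8, 5—9, 6—7; total weight 6+6+8+10+11+19+20+20 = 100.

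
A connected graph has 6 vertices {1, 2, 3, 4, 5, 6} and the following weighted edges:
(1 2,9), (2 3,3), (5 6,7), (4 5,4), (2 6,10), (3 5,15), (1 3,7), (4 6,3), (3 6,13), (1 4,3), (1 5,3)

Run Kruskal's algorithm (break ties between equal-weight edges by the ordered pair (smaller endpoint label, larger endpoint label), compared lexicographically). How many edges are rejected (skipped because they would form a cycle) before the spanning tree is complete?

Kruskal: consider edges lightest-first.
1 4 (3): add. Components now {1,4} {2} {3} {5} {6}
1 5 (3): add. Components now {1,4,5} {2} {3} {6}
2 3 (3): add. Components now {1,4,5} {2,3} {6}
4 6 (3): add. Components now {1,4,5,6} {2,3}
4 5 (4): skip — 4 and 5 already connected.
1 3 (7): add. Components now {1,2,3,4,5,6}
Edges rejected before the tree was complete: 1.

1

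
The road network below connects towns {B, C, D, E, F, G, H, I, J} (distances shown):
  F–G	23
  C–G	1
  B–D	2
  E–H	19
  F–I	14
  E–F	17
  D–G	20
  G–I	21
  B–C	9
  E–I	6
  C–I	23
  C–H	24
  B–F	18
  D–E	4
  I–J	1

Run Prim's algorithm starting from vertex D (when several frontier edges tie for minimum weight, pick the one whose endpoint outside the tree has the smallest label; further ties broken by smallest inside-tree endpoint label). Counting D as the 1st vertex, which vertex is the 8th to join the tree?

F

Prim, starting at D.
Step 1: cheapest edge leaving the tree is B–D (2); add B.
Step 2: cheapest edge leaving the tree is D–E (4); add E.
Step 3: cheapest edge leaving the tree is E–I (6); add I.
Step 4: cheapest edge leaving the tree is I–J (1); add J.
Step 5: cheapest edge leaving the tree is B–C (9); add C.
Step 6: cheapest edge leaving the tree is C–G (1); add G.
Step 7: cheapest edge leaving the tree is F–I (14); add F.
Step 8: cheapest edge leaving the tree is E–H (19); add H.
Vertex order: D, B, E, I, J, C, G, F, H. The 8th vertex is F.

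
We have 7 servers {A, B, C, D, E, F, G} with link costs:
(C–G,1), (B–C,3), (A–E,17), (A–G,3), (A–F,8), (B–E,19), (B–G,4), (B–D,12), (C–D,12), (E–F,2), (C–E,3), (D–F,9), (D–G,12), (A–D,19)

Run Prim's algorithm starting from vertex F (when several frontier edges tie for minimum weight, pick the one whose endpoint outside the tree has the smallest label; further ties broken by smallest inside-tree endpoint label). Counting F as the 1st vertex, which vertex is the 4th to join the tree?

G

Grow the tree from F using Prim:
Step 1: frontier [E–F 2, A–F 8, D–F 9] → take E–F (2); add E.
Step 2: frontier [C–E 3, A–E 17, B–E 19, A–F 8, D–F 9] → take C–E (3); add C.
Step 3: frontier [C–G 1, B–C 3, C–D 12, A–E 17, B–E 19, A–F 8, D–F 9] → take C–G (1); add G.
Step 4: frontier [B–C 3, C–D 12, A–E 17, B–E 19, A–F 8, D–F 9, A–G 3, B–G 4, D–G 12] → take A–G (3); add A.
Step 5: frontier [A–D 19, B–C 3, C–D 12, B–E 19, D–F 9, B–G 4, D–G 12] → take B–C (3); add B.
Step 6: frontier [A–D 19, B–D 12, C–D 12, D–F 9, D–G 12] → take D–F (9); add D.
Vertex order: F, E, C, G, A, B, D. The 4th vertex is G.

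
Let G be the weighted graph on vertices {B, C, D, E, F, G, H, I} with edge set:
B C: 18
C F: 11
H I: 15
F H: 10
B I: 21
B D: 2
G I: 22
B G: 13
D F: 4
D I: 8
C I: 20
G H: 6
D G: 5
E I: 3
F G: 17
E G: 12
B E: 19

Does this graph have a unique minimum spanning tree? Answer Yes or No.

Sort edges by weight, then run Kruskal:
B D (2): add — endpoints in different components.
E I (3): add — endpoints in different components.
D F (4): add — endpoints in different components.
D G (5): add — endpoints in different components.
G H (6): add — endpoints in different components.
D I (8): add — endpoints in different components.
F H (10): skip — F and H already connected.
C F (11): add — endpoints in different components.
Every non-tree edge has weight strictly greater than the heaviest edge on the tree path between its endpoints, so the MST is unique.

Yes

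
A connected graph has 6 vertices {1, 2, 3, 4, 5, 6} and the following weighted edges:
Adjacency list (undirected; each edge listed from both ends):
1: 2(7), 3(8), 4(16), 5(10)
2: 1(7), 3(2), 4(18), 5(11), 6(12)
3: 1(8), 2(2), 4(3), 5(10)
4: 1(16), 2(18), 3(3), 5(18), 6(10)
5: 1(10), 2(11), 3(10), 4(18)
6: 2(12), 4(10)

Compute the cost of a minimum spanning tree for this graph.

32

Sort edges by weight, then run Kruskal:
2 3 (2): add. Components now {1} {2,3} {4} {5} {6}
3 4 (3): add. Components now {1} {2,3,4} {5} {6}
1 2 (7): add. Components now {1,2,3,4} {5} {6}
1 3 (8): skip — 1 and 3 already connected.
1 5 (10): add. Components now {1,2,3,4,5} {6}
3 5 (10): skip — 3 and 5 already connected.
4 6 (10): add. Components now {1,2,3,4,5,6}
MST edges: 2 3, 3 4, 1 2, 1 5, 4 6; total weight 2+3+7+10+10 = 32.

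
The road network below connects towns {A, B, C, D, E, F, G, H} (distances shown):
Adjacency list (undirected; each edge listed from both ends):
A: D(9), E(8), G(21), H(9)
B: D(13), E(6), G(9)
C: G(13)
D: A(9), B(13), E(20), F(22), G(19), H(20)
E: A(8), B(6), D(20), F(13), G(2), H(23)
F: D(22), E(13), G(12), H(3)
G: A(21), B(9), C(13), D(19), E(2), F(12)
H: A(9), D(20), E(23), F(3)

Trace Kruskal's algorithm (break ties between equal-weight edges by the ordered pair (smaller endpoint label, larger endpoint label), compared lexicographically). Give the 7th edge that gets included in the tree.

C-G

Sort edges by weight, then run Kruskal:
E-G (2): add — endpoints in different components.
F-H (3): add — endpoints in different components.
B-E (6): add — endpoints in different components.
A-E (8): add — endpoints in different components.
A-D (9): add — endpoints in different components.
A-H (9): add — endpoints in different components.
B-G (9): skip — B and G already connected.
F-G (12): skip — F and G already connected.
B-D (13): skip — B and D already connected.
C-G (13): add — endpoints in different components.
The 7th edge added is C-G.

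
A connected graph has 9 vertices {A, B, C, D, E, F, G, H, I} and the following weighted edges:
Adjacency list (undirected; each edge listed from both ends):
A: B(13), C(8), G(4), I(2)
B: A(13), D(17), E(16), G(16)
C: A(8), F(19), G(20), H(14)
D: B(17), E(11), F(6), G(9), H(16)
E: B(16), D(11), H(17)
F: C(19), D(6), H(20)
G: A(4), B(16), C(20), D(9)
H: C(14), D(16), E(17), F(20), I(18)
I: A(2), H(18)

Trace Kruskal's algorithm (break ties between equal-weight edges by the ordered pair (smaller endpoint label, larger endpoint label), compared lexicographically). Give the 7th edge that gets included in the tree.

A-B

Kruskal: consider edges lightest-first.
A—I (2): add — endpoints in different components.
A—G (4): add — endpoints in different components.
D—F (6): add — endpoints in different components.
A—C (8): add — endpoints in different components.
D—G (9): add — endpoints in different components.
D—E (11): add — endpoints in different components.
A—B (13): add — endpoints in different components.
C—H (14): add — endpoints in different components.
The 7th edge added is A—B.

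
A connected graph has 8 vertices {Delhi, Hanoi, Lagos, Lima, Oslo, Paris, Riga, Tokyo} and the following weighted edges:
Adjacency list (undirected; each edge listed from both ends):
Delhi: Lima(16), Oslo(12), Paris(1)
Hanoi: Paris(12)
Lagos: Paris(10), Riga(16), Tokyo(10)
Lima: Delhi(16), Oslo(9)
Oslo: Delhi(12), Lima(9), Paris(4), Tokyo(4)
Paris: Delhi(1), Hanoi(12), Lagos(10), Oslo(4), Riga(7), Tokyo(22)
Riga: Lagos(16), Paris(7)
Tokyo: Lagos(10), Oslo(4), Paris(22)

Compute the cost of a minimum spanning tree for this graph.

47

Prim's algorithm from Riga:
Step 1: frontier [Paris Riga 7, Lagos Riga 16] → take Paris Riga (7); add Paris.
Step 2: frontier [Delhi Paris 1, Oslo Paris 4, Lagos Paris 10, Hanoi Paris 12, Paris Tokyo 22, Lagos Riga 16] → take Delhi Paris (1); add Delhi.
Step 3: frontier [Delhi Oslo 12, Delhi Lima 16, Oslo Paris 4, Lagos Paris 10, Hanoi Paris 12, Paris Tokyo 22, Lagos Riga 16] → take Oslo Paris (4); add Oslo.
Step 4: frontier [Delhi Lima 16, Oslo Tokyo 4, Lima Oslo 9, Lagos Paris 10, Hanoi Paris 12, Paris Tokyo 22, Lagos Riga 16] → take Oslo Tokyo (4); add Tokyo.
Step 5: frontier [Delhi Lima 16, Lima Oslo 9, Lagos Paris 10, Hanoi Paris 12, Lagos Riga 16, Lagos Tokyo 10] → take Lima Oslo (9); add Lima.
Step 6: frontier [Lagos Paris 10, Hanoi Paris 12, Lagos Riga 16, Lagos Tokyo 10] → take Lagos Paris (10); add Lagos.
Step 7: frontier [Hanoi Paris 12] → take Hanoi Paris (12); add Hanoi.
MST edges: Paris Riga, Delhi Paris, Oslo Paris, Oslo Tokyo, Lima Oslo, Lagos Paris, Hanoi Paris; total weight 7+1+4+4+9+10+12 = 47.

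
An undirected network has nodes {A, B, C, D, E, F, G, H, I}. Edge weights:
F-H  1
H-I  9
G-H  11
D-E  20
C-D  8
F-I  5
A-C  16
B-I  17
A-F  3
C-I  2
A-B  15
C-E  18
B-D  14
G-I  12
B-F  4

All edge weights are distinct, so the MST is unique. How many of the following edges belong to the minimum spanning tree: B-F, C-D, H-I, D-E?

Kruskal's algorithm — process edges by increasing weight (ties by edge label):
F-H (1): add — endpoints in different components.
C-I (2): add — endpoints in different components.
A-F (3): add — endpoints in different components.
B-F (4): add — endpoints in different components.
F-I (5): add — endpoints in different components.
C-D (8): add — endpoints in different components.
H-I (9): skip — H and I already connected.
G-H (11): add — endpoints in different components.
G-I (12): skip — G and I already connected.
B-D (14): skip — B and D already connected.
A-B (15): skip — A and B already connected.
A-C (16): skip — A and C already connected.
B-I (17): skip — B and I already connected.
C-E (18): add — endpoints in different components.
MST edge set: {F-H, C-I, A-F, B-F, F-I, C-D, G-H, C-E}.
Of the listed edges, {B-F, C-D} are in the MST → 2.

2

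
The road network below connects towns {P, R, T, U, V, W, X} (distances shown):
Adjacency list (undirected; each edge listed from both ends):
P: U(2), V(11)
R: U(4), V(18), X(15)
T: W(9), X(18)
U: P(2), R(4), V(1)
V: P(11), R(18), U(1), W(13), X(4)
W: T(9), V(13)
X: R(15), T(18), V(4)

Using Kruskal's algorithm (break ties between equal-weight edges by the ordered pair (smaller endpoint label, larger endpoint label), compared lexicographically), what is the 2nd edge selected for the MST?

P-U

Kruskal: consider edges lightest-first.
U-V (1): add — endpoints in different components.
P-U (2): add — endpoints in different components.
R-U (4): add — endpoints in different components.
V-X (4): add — endpoints in different components.
T-W (9): add — endpoints in different components.
P-V (11): skip — V and P already connected.
V-W (13): add — endpoints in different components.
The 2nd edge added is P-U.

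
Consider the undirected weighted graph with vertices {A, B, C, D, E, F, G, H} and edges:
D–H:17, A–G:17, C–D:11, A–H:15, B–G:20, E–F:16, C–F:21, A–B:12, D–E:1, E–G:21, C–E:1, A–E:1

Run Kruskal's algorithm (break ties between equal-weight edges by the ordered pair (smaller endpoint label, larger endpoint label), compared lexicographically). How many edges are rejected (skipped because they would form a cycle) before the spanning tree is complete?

Kruskal: consider edges lightest-first.
A–E (1): add — endpoints in different components.
C–E (1): add — endpoints in different components.
D–E (1): add — endpoints in different components.
C–D (11): skip — C and D already connected.
A–B (12): add — endpoints in different components.
A–H (15): add — endpoints in different components.
E–F (16): add — endpoints in different components.
A–G (17): add — endpoints in different components.
Edges rejected before the tree was complete: 1.

1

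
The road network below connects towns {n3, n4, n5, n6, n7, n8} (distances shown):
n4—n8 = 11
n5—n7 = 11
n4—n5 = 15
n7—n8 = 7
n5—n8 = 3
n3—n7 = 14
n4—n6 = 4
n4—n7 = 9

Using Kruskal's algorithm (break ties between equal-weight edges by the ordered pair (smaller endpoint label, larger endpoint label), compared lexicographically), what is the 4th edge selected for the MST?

Kruskal: consider edges lightest-first.
n5—n8 (3): add. Components now {n6} {n5,n8} {n4} {n3} {n7}
n4—n6 (4): add. Components now {n4,n6} {n5,n8} {n3} {n7}
n7—n8 (7): add. Components now {n4,n6} {n5,n7,n8} {n3}
n4—n7 (9): add. Components now {n4,n5,n6,n7,n8} {n3}
n4—n8 (11): skip — n4 and n8 already connected.
n5—n7 (11): skip — n5 and n7 already connected.
n3—n7 (14): add. Components now {n3,n4,n5,n6,n7,n8}
The 4th edge added is n4—n7.

n4-n7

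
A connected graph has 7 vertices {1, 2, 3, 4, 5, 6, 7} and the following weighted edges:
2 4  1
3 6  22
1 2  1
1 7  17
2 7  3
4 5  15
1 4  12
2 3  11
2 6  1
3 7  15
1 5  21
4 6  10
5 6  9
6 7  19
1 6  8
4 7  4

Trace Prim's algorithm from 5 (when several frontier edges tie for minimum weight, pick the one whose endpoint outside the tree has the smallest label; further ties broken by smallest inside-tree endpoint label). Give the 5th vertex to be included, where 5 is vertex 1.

Grow the tree from 5 using Prim:
Step 1: cheapest edge leaving the tree is 5 6 (9); add 6.
Step 2: cheapest edge leaving the tree is 2 6 (1); add 2.
Step 3: cheapest edge leaving the tree is 1 2 (1); add 1.
Step 4: cheapest edge leaving the tree is 2 4 (1); add 4.
Step 5: cheapest edge leaving the tree is 2 7 (3); add 7.
Step 6: cheapest edge leaving the tree is 2 3 (11); add 3.
Vertex order: 5, 6, 2, 1, 4, 7, 3. The 5th vertex is 4.

4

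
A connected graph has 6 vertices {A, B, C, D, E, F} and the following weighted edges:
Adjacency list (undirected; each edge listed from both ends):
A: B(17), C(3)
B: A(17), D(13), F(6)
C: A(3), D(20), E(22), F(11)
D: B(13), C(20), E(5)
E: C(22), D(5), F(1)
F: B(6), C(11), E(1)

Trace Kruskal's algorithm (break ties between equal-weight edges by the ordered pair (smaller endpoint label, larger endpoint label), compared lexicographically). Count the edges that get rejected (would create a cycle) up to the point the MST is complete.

0

Kruskal: consider edges lightest-first.
E F (1): add. Components now {A} {B} {C} {D} {E,F}
A C (3): add. Components now {A,C} {B} {D} {E,F}
D E (5): add. Components now {A,C} {B} {D,E,F}
B F (6): add. Components now {A,C} {B,D,E,F}
C F (11): add. Components now {A,B,C,D,E,F}
Edges rejected before the tree was complete: 0.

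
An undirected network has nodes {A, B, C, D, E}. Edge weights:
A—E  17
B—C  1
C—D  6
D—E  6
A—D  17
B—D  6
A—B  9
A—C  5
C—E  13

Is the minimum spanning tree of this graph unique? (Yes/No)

No

Kruskal's algorithm — process edges by increasing weight (ties by edge label):
B—C (1): add — endpoints in different components.
A—C (5): add — endpoints in different components.
B—D (6): add — endpoints in different components.
C—D (6): skip — C and D already connected.
D—E (6): add — endpoints in different components.
Non-tree edge C—D has weight 6, equal to the heaviest edge on its tree cycle — swapping gives another MST of the same weight. Not unique.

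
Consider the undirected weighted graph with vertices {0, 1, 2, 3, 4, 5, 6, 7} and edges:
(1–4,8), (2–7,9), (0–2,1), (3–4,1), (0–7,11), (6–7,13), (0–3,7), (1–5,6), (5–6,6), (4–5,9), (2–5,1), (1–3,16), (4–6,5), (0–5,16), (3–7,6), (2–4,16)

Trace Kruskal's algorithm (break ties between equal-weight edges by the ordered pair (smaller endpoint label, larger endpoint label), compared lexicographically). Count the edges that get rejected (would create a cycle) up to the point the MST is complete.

0

Sort edges by weight, then run Kruskal:
0–2 (1): add — endpoints in different components.
2–5 (1): add — endpoints in different components.
3–4 (1): add — endpoints in different components.
4–6 (5): add — endpoints in different components.
1–5 (6): add — endpoints in different components.
3–7 (6): add — endpoints in different components.
5–6 (6): add — endpoints in different components.
Edges rejected before the tree was complete: 0.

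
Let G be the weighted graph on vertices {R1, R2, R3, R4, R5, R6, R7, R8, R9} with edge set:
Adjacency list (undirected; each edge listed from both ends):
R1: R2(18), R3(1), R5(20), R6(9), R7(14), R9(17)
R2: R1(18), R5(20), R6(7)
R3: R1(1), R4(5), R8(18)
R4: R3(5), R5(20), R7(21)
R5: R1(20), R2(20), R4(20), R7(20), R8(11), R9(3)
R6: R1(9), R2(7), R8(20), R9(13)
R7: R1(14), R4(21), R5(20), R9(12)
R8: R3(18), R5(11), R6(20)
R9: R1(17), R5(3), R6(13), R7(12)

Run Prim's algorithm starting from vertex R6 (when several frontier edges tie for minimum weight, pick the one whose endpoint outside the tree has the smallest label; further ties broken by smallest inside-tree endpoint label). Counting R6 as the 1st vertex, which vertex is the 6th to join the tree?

Grow the tree from R6 using Prim:
Step 1: cheapest edge leaving the tree is R2—R6 (7); add R2.
Step 2: cheapest edge leaving the tree is R1—R6 (9); add R1.
Step 3: cheapest edge leaving the tree is R1—R3 (1); add R3.
Step 4: cheapest edge leaving the tree is R3—R4 (5); add R4.
Step 5: cheapest edge leaving the tree is R6—R9 (13); add R9.
Step 6: cheapest edge leaving the tree is R5—R9 (3); add R5.
Step 7: cheapest edge leaving the tree is R5—R8 (11); add R8.
Step 8: cheapest edge leaving the tree is R7—R9 (12); add R7.
Vertex order: R6, R2, R1, R3, R4, R9, R5, R8, R7. The 6th vertex is R9.

R9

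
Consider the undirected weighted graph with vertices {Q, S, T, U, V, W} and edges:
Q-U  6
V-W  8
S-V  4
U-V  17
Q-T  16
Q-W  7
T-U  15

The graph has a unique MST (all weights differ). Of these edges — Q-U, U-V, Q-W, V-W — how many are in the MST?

Kruskal: consider edges lightest-first.
S-V (4): add. Components now {S,V} {U} {W} {Q} {T}
Q-U (6): add. Components now {S,V} {Q,U} {W} {T}
Q-W (7): add. Components now {S,V} {Q,U,W} {T}
V-W (8): add. Components now {Q,S,U,V,W} {T}
T-U (15): add. Components now {Q,S,T,U,V,W}
MST edge set: {S-V, Q-U, Q-W, V-W, T-U}.
Of the listed edges, {Q-U, Q-W, V-W} are in the MST → 3.

3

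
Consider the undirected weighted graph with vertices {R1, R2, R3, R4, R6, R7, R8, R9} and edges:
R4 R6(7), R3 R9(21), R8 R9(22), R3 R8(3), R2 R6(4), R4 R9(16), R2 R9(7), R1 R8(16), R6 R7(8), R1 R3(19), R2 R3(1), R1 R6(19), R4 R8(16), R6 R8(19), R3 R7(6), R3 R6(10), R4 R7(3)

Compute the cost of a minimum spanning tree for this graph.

Kruskal's algorithm — process edges by increasing weight (ties by edge label):
R2 R3 (1): add — endpoints in different components.
R3 R8 (3): add — endpoints in different components.
R4 R7 (3): add — endpoints in different components.
R2 R6 (4): add — endpoints in different components.
R3 R7 (6): add — endpoints in different components.
R2 R9 (7): add — endpoints in different components.
R4 R6 (7): skip — R4 and R6 already connected.
R6 R7 (8): skip — R6 and R7 already connected.
R3 R6 (10): skip — R3 and R6 already connected.
R1 R8 (16): add — endpoints in different components.
MST edges: R2 R3, R3 R8, R4 R7, R2 R6, R3 R7, R2 R9, R1 R8; total weight 1+3+3+4+6+7+16 = 40.

40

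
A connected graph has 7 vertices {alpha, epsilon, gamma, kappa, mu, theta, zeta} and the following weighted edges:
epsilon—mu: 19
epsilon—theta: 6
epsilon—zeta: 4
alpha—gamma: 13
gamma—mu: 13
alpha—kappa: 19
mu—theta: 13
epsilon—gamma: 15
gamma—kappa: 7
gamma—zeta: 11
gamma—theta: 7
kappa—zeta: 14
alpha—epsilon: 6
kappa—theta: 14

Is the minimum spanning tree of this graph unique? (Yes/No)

Kruskal's algorithm — process edges by increasing weight (ties by edge label):
epsilon—zeta (4): add — endpoints in different components.
alpha—epsilon (6): add — endpoints in different components.
epsilon—theta (6): add — endpoints in different components.
gamma—kappa (7): add — endpoints in different components.
gamma—theta (7): add — endpoints in different components.
gamma—zeta (11): skip — gamma and zeta already connected.
alpha—gamma (13): skip — gamma and alpha already connected.
gamma—mu (13): add — endpoints in different components.
Non-tree edge mu—theta has weight 13, equal to the heaviest edge on its tree cycle — swapping gives another MST of the same weight. Not unique.

No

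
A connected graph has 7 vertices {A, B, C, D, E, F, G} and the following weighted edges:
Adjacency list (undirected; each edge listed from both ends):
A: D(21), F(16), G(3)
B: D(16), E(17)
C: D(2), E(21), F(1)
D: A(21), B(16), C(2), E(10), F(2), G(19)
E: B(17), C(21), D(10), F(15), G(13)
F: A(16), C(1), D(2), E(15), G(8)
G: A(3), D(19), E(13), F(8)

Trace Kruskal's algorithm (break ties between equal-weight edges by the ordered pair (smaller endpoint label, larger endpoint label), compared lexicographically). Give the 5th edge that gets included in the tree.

Sort edges by weight, then run Kruskal:
C–F (1): add. Components now {A} {B} {C,F} {D} {E} {G}
C–D (2): add. Components now {A} {B} {C,D,F} {E} {G}
D–F (2): skip — D and F already connected.
A–G (3): add. Components now {A,G} {B} {C,D,F} {E}
F–G (8): add. Components now {A,C,D,F,G} {B} {E}
D–E (10): add. Components now {A,C,D,E,F,G} {B}
E–G (13): skip — E and G already connected.
E–F (15): skip — E and F already connected.
A–F (16): skip — A and F already connected.
B–D (16): add. Components now {A,B,C,D,E,F,G}
The 5th edge added is D–E.

D-E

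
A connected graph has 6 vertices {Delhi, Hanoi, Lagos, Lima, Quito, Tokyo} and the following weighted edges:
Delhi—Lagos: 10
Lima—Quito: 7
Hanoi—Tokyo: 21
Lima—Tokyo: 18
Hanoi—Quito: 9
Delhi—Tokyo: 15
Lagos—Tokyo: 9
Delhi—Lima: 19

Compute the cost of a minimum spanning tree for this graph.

Kruskal's algorithm — process edges by increasing weight (ties by edge label):
Lima—Quito (7): add. Components now {Lima,Quito} {Hanoi} {Tokyo} {Lagos} {Delhi}
Hanoi—Quito (9): add. Components now {Hanoi,Lima,Quito} {Tokyo} {Lagos} {Delhi}
Lagos—Tokyo (9): add. Components now {Hanoi,Lima,Quito} {Lagos,Tokyo} {Delhi}
Delhi—Lagos (10): add. Components now {Hanoi,Lima,Quito} {Delhi,Lagos,Tokyo}
Delhi—Tokyo (15): skip — Tokyo and Delhi already connected.
Lima—Tokyo (18): add. Components now {Delhi,Hanoi,Lagos,Lima,Quito,Tokyo}
MST edges: Lima—Quito, Hanoi—Quito, Lagos—Tokyo, Delhi—Lagos, Lima—Tokyo; total weight 7+9+9+10+18 = 53.

53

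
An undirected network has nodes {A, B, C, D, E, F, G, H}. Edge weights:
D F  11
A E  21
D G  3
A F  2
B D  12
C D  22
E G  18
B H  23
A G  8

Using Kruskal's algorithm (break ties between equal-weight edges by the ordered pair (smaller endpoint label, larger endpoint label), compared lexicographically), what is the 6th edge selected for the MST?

C-D

Kruskal's algorithm — process edges by increasing weight (ties by edge label):
A F (2): add — endpoints in different components.
D G (3): add — endpoints in different components.
A G (8): add — endpoints in different components.
D F (11): skip — D and F already connected.
B D (12): add — endpoints in different components.
E G (18): add — endpoints in different components.
A E (21): skip — A and E already connected.
C D (22): add — endpoints in different components.
B H (23): add — endpoints in different components.
The 6th edge added is C D.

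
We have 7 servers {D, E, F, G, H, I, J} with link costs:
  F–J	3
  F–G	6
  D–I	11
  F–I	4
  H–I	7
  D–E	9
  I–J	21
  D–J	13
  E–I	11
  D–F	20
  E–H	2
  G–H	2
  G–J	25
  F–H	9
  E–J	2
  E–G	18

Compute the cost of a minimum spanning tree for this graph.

22

Sort edges by weight, then run Kruskal:
E–H (2): add. Components now {D} {E,H} {F} {G} {I} {J}
E–J (2): add. Components now {D} {E,H,J} {F} {G} {I}
G–H (2): add. Components now {D} {E,G,H,J} {F} {I}
F–J (3): add. Components now {D} {E,F,G,H,J} {I}
F–I (4): add. Components now {D} {E,F,G,H,I,J}
F–G (6): skip — F and G already connected.
H–I (7): skip — H and I already connected.
D–E (9): add. Components now {D,E,F,G,H,I,J}
MST edges: E–H, E–J, G–H, F–J, F–I, D–E; total weight 2+2+2+3+4+9 = 22.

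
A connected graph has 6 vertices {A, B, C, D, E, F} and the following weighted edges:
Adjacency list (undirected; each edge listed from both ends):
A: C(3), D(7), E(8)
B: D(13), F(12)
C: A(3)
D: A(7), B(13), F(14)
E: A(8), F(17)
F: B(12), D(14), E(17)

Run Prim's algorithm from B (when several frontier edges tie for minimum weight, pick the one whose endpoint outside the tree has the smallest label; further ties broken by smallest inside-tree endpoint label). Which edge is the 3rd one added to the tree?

Prim's algorithm from B:
Step 1: frontier [B—F 12, B—D 13] → take B—F (12); add F.
Step 2: frontier [B—D 13, D—F 14, E—F 17] → take B—D (13); add D.
Step 3: frontier [A—D 7, E—F 17] → take A—D (7); add A.
Step 4: frontier [A—C 3, A—E 8, E—F 17] → take A—C (3); add C.
Step 5: frontier [A—E 8, E—F 17] → take A—E (8); add E.
The 3rd edge added is A—D.

A-D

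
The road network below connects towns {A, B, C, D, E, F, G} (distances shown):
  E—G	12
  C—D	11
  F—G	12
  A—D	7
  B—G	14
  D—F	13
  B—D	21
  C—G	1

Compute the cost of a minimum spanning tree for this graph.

Kruskal: consider edges lightest-first.
C—G (1): add. Components now {A} {B} {C,G} {D} {E} {F}
A—D (7): add. Components now {A,D} {B} {C,G} {E} {F}
C—D (11): add. Components now {A,C,D,G} {B} {E} {F}
E—G (12): add. Components now {A,C,D,E,G} {B} {F}
F—G (12): add. Components now {A,C,D,E,F,G} {B}
D—F (13): skip — D and F already connected.
B—G (14): add. Components now {A,B,C,D,E,F,G}
MST edges: C—G, A—D, C—D, E—G, F—G, B—G; total weight 1+7+11+12+12+14 = 57.

57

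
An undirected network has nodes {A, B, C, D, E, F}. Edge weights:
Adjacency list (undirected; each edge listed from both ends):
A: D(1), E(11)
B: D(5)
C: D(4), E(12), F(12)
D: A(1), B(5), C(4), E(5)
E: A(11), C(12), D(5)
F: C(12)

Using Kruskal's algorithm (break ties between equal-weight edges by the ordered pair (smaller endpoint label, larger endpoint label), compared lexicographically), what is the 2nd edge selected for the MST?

C-D

Kruskal: consider edges lightest-first.
A D (1): add. Components now {A,D} {B} {C} {E} {F}
C D (4): add. Components now {A,C,D} {B} {E} {F}
B D (5): add. Components now {A,B,C,D} {E} {F}
D E (5): add. Components now {A,B,C,D,E} {F}
A E (11): skip — A and E already connected.
C E (12): skip — C and E already connected.
C F (12): add. Components now {A,B,C,D,E,F}
The 2nd edge added is C D.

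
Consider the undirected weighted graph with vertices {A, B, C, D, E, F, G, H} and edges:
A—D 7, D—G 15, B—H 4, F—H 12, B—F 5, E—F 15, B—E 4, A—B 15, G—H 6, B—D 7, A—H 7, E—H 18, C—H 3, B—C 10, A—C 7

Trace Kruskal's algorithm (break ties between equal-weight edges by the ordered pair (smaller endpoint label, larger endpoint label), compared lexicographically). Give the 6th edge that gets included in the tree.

A-C

Kruskal's algorithm — process edges by increasing weight (ties by edge label):
C—H (3): add — endpoints in different components.
B—E (4): add — endpoints in different components.
B—H (4): add — endpoints in different components.
B—F (5): add — endpoints in different components.
G—H (6): add — endpoints in different components.
A—C (7): add — endpoints in different components.
A—D (7): add — endpoints in different components.
The 6th edge added is A—C.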